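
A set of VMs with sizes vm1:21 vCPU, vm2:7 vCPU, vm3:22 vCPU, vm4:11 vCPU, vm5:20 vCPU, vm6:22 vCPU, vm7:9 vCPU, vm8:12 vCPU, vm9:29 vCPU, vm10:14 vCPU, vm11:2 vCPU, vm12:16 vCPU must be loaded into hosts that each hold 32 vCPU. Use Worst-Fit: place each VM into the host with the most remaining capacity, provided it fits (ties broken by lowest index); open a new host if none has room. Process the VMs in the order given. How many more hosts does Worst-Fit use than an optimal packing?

1

Worst-Fit: [21,7] [22,9] [11,20] [22,2] [12,14] [29] [16] → 7 hosts.
Total size 185 vCPU; any packing needs at least ⌈185/32⌉ = 6 hosts.
An optimal packing achieves that bound: [29,2] [22,9] [22,7] [21,11] [20,12] [16,14] → 6 hosts.
Excess: 7 − 6 = 1.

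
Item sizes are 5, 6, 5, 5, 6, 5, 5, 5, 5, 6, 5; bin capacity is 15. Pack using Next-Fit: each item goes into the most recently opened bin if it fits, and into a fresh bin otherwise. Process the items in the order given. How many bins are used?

5 bins

bin 1: place 5, 10 left
bin 1: place 6, 4 left
bin 2: place 5, 10 left
bin 2: place 5, 5 left
bin 3: place 6, 9 left
bin 3: place 5, 4 left
bin 4: place 5, 10 left
bin 4: place 5, 5 left
bin 4: place 5, 0 left
bin 5: place 6, 9 left
bin 5: place 5, 4 left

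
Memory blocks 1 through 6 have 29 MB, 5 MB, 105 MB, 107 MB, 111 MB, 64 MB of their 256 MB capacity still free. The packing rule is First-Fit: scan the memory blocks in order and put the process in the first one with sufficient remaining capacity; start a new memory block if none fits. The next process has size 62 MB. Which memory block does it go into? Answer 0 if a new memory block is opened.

3

Memory blocks with room: memory block 3 (105 MB), memory block 4 (107 MB), memory block 5 (111 MB), memory block 6 (64 MB).
The first with room is memory block 3.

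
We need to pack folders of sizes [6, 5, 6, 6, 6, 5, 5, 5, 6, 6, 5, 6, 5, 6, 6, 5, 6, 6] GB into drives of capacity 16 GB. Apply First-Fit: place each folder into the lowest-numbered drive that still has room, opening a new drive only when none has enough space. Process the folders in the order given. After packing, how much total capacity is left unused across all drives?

Put 6 GB in drive 1; 10 GB remain.
Put 5 GB in drive 1; 5 GB remain.
Put 6 GB in drive 2; 10 GB remain.
Put 6 GB in drive 2; 4 GB remain.
Put 6 GB in drive 3; 10 GB remain.
Put 5 GB in drive 1; 0 GB remain.
Put 5 GB in drive 3; 5 GB remain.
Put 5 GB in drive 3; 0 GB remain.
Put 6 GB in drive 4; 10 GB remain.
Put 6 GB in drive 4; 4 GB remain.
Put 5 GB in drive 5; 11 GB remain.
Put 6 GB in drive 5; 5 GB remain.
Put 5 GB in drive 5; 0 GB remain.
Put 6 GB in drive 6; 10 GB remain.
Put 6 GB in drive 6; 4 GB remain.
Put 5 GB in drive 7; 11 GB remain.
Put 6 GB in drive 7; 5 GB remain.
Put 6 GB in drive 8; 10 GB remain.
8 drives × 16 GB = 128 GB; used 101 GB; unused 27 GB.

27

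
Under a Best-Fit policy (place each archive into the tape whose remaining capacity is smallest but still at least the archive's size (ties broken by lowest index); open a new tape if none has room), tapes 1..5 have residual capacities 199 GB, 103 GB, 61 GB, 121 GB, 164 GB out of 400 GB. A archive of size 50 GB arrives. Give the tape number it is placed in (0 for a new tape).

3

Tapes with room: tape 1 (199 GB), tape 2 (103 GB), tape 3 (61 GB), tape 4 (121 GB), tape 5 (164 GB).
Tightest fit is tape 3 with 61 GB free.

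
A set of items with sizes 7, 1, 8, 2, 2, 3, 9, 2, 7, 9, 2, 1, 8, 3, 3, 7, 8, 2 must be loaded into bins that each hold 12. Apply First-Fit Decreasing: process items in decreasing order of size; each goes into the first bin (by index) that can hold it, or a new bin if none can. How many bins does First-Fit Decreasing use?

8

Sorted descending: 9, 9, 8, 8, 8, 7, 7, 7, 3, 3, 3, 2, 2, 2, 2, 2, 1, 1.
9 → bin 1 (remaining 3)
9 → bin 2 (remaining 3)
8 → bin 3 (remaining 4)
8 → bin 4 (remaining 4)
8 → bin 5 (remaining 4)
7 → bin 6 (remaining 5)
7 → bin 7 (remaining 5)
7 → bin 8 (remaining 5)
3 → bin 1 (remaining 0)
3 → bin 2 (remaining 0)
3 → bin 3 (remaining 1)
2 → bin 4 (remaining 2)
2 → bin 4 (remaining 0)
2 → bin 5 (remaining 2)
2 → bin 5 (remaining 0)
2 → bin 6 (remaining 3)
1 → bin 3 (remaining 0)
1 → bin 6 (remaining 2)
Final bins: [9,3] [9,3] [8,3,1] [8,2,2] [8,2,2] [7,2,1] [7] [7].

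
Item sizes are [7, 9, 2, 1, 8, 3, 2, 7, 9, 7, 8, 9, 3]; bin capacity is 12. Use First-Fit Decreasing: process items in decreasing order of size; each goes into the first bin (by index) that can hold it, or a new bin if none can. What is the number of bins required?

Sorted descending: 9, 9, 9, 8, 8, 7, 7, 7, 3, 3, 2, 2, 1.
Put 9 in bin 1; 3 remain.
Put 9 in bin 2; 3 remain.
Put 9 in bin 3; 3 remain.
Put 8 in bin 4; 4 remain.
Put 8 in bin 5; 4 remain.
Put 7 in bin 6; 5 remain.
Put 7 in bin 7; 5 remain.
Put 7 in bin 8; 5 remain.
Put 3 in bin 1; 0 remain.
Put 3 in bin 2; 0 remain.
Put 2 in bin 3; 1 remain.
Put 2 in bin 4; 2 remain.
Put 1 in bin 3; 0 remain.
Final bins: [9,3] [9,3] [9,2,1] [8,2] [8] [7] [7] [7].

8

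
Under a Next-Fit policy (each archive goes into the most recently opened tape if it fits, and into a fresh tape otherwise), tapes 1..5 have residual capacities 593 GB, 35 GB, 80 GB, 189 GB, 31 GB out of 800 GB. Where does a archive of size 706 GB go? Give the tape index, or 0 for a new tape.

0

Next-Fit only looks at tape 5, which has 31 GB free.
706 GB does not fit, so a new tape is opened.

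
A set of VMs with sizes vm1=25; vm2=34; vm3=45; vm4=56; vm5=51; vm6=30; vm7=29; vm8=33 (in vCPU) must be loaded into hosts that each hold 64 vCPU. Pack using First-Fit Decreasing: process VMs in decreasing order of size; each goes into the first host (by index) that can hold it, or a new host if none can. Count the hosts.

Sorted descending: 56, 51, 45, 34, 33, 30, 29, 25.
56 vCPU → host 1 (remaining 8 vCPU)
51 vCPU → host 2 (remaining 13 vCPU)
45 vCPU → host 3 (remaining 19 vCPU)
34 vCPU → host 4 (remaining 30 vCPU)
33 vCPU → host 5 (remaining 31 vCPU)
30 vCPU → host 4 (remaining 0 vCPU)
29 vCPU → host 5 (remaining 2 vCPU)
25 vCPU → host 6 (remaining 39 vCPU)

6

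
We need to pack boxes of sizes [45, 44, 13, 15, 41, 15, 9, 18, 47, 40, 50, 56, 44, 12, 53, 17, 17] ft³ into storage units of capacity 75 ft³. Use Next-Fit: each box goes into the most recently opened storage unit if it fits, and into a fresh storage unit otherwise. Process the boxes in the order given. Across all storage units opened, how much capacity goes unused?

214

storage unit 1: place 45 ft³, 30 ft³ left
storage unit 2: place 44 ft³, 31 ft³ left
storage unit 2: place 13 ft³, 18 ft³ left
storage unit 2: place 15 ft³, 3 ft³ left
storage unit 3: place 41 ft³, 34 ft³ left
storage unit 3: place 15 ft³, 19 ft³ left
storage unit 3: place 9 ft³, 10 ft³ left
storage unit 4: place 18 ft³, 57 ft³ left
storage unit 4: place 47 ft³, 10 ft³ left
storage unit 5: place 40 ft³, 35 ft³ left
storage unit 6: place 50 ft³, 25 ft³ left
storage unit 7: place 56 ft³, 19 ft³ left
storage unit 8: place 44 ft³, 31 ft³ left
storage unit 8: place 12 ft³, 19 ft³ left
storage unit 9: place 53 ft³, 22 ft³ left
storage unit 9: place 17 ft³, 5 ft³ left
storage unit 10: place 17 ft³, 58 ft³ left
10 storage units × 75 ft³ = 750 ft³; used 536 ft³; unused 214 ft³.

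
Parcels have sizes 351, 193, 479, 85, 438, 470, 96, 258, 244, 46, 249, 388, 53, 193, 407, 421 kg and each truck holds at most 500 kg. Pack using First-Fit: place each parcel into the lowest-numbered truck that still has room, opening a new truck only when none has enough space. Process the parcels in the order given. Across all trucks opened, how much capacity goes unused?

Put 351 kg in truck 1; 149 kg remain.
Put 193 kg in truck 2; 307 kg remain.
Put 479 kg in truck 3; 21 kg remain.
Put 85 kg in truck 1; 64 kg remain.
Put 438 kg in truck 4; 62 kg remain.
Put 470 kg in truck 5; 30 kg remain.
Put 96 kg in truck 2; 211 kg remain.
Put 258 kg in truck 6; 242 kg remain.
Put 244 kg in truck 7; 256 kg remain.
Put 46 kg in truck 1; 18 kg remain.
Put 249 kg in truck 7; 7 kg remain.
Put 388 kg in truck 8; 112 kg remain.
Put 53 kg in truck 2; 158 kg remain.
Put 193 kg in truck 6; 49 kg remain.
Put 407 kg in truck 9; 93 kg remain.
Put 421 kg in truck 10; 79 kg remain.
10 trucks × 500 kg = 5000 kg; used 4371 kg; unused 629 kg.

629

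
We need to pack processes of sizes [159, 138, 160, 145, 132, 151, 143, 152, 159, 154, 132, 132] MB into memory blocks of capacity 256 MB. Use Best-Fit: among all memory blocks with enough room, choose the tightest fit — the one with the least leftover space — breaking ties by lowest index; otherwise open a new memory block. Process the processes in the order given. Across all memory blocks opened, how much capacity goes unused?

1315

memory block 1: place 159 MB, 97 MB left
memory block 2: place 138 MB, 118 MB left
memory block 3: place 160 MB, 96 MB left
memory block 4: place 145 MB, 111 MB left
memory block 5: place 132 MB, 124 MB left
memory block 6: place 151 MB, 105 MB left
memory block 7: place 143 MB, 113 MB left
memory block 8: place 152 MB, 104 MB left
memory block 9: place 159 MB, 97 MB left
memory block 10: place 154 MB, 102 MB left
memory block 11: place 132 MB, 124 MB left
memory block 12: place 132 MB, 124 MB left
12 memory blocks × 256 MB = 3072 MB; used 1757 MB; unused 1315 MB.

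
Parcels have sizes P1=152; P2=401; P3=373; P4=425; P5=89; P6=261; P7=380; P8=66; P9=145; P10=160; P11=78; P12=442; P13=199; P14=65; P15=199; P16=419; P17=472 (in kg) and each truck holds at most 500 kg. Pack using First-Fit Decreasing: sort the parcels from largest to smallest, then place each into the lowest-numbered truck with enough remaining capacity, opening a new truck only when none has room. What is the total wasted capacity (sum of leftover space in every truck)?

Sorted descending: 472, 442, 425, 419, 401, 380, 373, 261, 199, 199, 160, 152, 145, 89, 78, 66, 65.
Put 472 kg in truck 1; 28 kg remain.
Put 442 kg in truck 2; 58 kg remain.
Put 425 kg in truck 3; 75 kg remain.
Put 419 kg in truck 4; 81 kg remain.
Put 401 kg in truck 5; 99 kg remain.
Put 380 kg in truck 6; 120 kg remain.
Put 373 kg in truck 7; 127 kg remain.
Put 261 kg in truck 8; 239 kg remain.
Put 199 kg in truck 8; 40 kg remain.
Put 199 kg in truck 9; 301 kg remain.
Put 160 kg in truck 9; 141 kg remain.
Put 152 kg in truck 10; 348 kg remain.
Put 145 kg in truck 10; 203 kg remain.
Put 89 kg in truck 5; 10 kg remain.
Put 78 kg in truck 4; 3 kg remain.
Put 66 kg in truck 3; 9 kg remain.
Put 65 kg in truck 6; 55 kg remain.
10 trucks × 500 kg = 5000 kg; used 4326 kg; unused 674 kg.

674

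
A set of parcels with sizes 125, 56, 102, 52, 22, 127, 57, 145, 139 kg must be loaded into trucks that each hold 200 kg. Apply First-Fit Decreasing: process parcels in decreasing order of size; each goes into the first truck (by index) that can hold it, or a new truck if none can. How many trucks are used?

Sorted descending: 145, 139, 127, 125, 102, 57, 56, 52, 22.
Put 145 kg in truck 1; 55 kg remain.
Put 139 kg in truck 2; 61 kg remain.
Put 127 kg in truck 3; 73 kg remain.
Put 125 kg in truck 4; 75 kg remain.
Put 102 kg in truck 5; 98 kg remain.
Put 57 kg in truck 2; 4 kg remain.
Put 56 kg in truck 3; 17 kg remain.
Put 52 kg in truck 1; 3 kg remain.
Put 22 kg in truck 4; 53 kg remain.
Final trucks: [145,52] [139,57] [127,56] [125,22] [102].

5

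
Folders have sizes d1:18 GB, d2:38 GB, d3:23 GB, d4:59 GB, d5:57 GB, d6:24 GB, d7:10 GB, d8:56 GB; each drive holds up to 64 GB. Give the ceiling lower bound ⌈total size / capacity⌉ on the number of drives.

Total size = 18 + 38 + 23 + 59 + 57 + 24 + 10 + 56 = 285 GB.
⌈285 / 64⌉ = 5.

5 drives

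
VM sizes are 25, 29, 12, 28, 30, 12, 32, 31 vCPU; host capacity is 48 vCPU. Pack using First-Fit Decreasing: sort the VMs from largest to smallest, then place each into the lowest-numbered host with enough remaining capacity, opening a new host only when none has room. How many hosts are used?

Sorted descending: 32, 31, 30, 29, 28, 25, 12, 12.
Put 32 vCPU in host 1; 16 vCPU remain.
Put 31 vCPU in host 2; 17 vCPU remain.
Put 30 vCPU in host 3; 18 vCPU remain.
Put 29 vCPU in host 4; 19 vCPU remain.
Put 28 vCPU in host 5; 20 vCPU remain.
Put 25 vCPU in host 6; 23 vCPU remain.
Put 12 vCPU in host 1; 4 vCPU remain.
Put 12 vCPU in host 2; 5 vCPU remain.

6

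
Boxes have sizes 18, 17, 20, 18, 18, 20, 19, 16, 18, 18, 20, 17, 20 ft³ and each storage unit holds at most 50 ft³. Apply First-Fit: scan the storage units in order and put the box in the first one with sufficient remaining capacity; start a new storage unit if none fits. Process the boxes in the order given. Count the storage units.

7

Put 18 ft³ in storage unit 1; 32 ft³ remain.
Put 17 ft³ in storage unit 1; 15 ft³ remain.
Put 20 ft³ in storage unit 2; 30 ft³ remain.
Put 18 ft³ in storage unit 2; 12 ft³ remain.
Put 18 ft³ in storage unit 3; 32 ft³ remain.
Put 20 ft³ in storage unit 3; 12 ft³ remain.
Put 19 ft³ in storage unit 4; 31 ft³ remain.
Put 16 ft³ in storage unit 4; 15 ft³ remain.
Put 18 ft³ in storage unit 5; 32 ft³ remain.
Put 18 ft³ in storage unit 5; 14 ft³ remain.
Put 20 ft³ in storage unit 6; 30 ft³ remain.
Put 17 ft³ in storage unit 6; 13 ft³ remain.
Put 20 ft³ in storage unit 7; 30 ft³ remain.
Final storage units: [18,17] [20,18] [18,20] [19,16] [18,18] [20,17] [20].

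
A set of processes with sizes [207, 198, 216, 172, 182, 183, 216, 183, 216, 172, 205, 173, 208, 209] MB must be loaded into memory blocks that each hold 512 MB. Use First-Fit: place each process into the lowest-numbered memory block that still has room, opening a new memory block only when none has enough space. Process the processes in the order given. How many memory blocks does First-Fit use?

memory block 1: place 207 MB, 305 MB left
memory block 1: place 198 MB, 107 MB left
memory block 2: place 216 MB, 296 MB left
memory block 2: place 172 MB, 124 MB left
memory block 3: place 182 MB, 330 MB left
memory block 3: place 183 MB, 147 MB left
memory block 4: place 216 MB, 296 MB left
memory block 4: place 183 MB, 113 MB left
memory block 5: place 216 MB, 296 MB left
memory block 5: place 172 MB, 124 MB left
memory block 6: place 205 MB, 307 MB left
memory block 6: place 173 MB, 134 MB left
memory block 7: place 208 MB, 304 MB left
memory block 7: place 209 MB, 95 MB left
Final memory blocks: [207,198] [216,172] [182,183] [216,183] [216,172] [205,173] [208,209].

7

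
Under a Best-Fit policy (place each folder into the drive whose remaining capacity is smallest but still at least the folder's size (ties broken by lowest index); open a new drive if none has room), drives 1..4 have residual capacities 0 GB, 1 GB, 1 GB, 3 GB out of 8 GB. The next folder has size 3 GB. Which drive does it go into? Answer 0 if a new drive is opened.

Drives with room: drive 4 (3 GB).
Tightest fit is drive 4 with 3 GB free.

4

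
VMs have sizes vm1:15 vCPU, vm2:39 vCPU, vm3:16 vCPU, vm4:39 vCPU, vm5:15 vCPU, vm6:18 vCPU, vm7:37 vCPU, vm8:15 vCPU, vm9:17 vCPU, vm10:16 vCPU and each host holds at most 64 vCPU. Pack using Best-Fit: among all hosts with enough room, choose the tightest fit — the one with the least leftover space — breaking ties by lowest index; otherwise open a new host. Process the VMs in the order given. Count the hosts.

host 1: place vm1 (15 vCPU), 49 vCPU left
host 1: place vm2 (39 vCPU), 10 vCPU left
host 2: place vm3 (16 vCPU), 48 vCPU left
host 2: place vm4 (39 vCPU), 9 vCPU left
host 3: place vm5 (15 vCPU), 49 vCPU left
host 3: place vm6 (18 vCPU), 31 vCPU left
host 4: place vm7 (37 vCPU), 27 vCPU left
host 4: place vm8 (15 vCPU), 12 vCPU left
host 3: place vm9 (17 vCPU), 14 vCPU left
host 5: place vm10 (16 vCPU), 48 vCPU left
Final hosts: [15,39] [16,39] [15,18,17] [37,15] [16].

5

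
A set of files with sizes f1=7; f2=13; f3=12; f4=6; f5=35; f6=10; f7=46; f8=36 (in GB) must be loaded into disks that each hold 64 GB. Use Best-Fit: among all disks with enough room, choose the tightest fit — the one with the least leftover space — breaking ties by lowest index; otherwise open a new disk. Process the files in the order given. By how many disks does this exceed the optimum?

Best-Fit: [7,13,12,6,10] [35] [46] [36] → 4 disks.
Total size 165 GB; any packing needs at least ⌈165/64⌉ = 3 disks.
An optimal packing achieves that bound: [46,13] [36,12,10,6] [35,7] → 3 disks.
Excess: 4 − 3 = 1.

1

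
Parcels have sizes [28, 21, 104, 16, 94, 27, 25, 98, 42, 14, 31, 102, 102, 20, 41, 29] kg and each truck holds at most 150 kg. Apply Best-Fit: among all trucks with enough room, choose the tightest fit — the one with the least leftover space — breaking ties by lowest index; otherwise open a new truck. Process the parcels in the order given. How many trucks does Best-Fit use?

Put 28 kg in truck 1; 122 kg remain.
Put 21 kg in truck 1; 101 kg remain.
Put 104 kg in truck 2; 46 kg remain.
Put 16 kg in truck 2; 30 kg remain.
Put 94 kg in truck 1; 7 kg remain.
Put 27 kg in truck 2; 3 kg remain.
Put 25 kg in truck 3; 125 kg remain.
Put 98 kg in truck 3; 27 kg remain.
Put 42 kg in truck 4; 108 kg remain.
Put 14 kg in truck 3; 13 kg remain.
Put 31 kg in truck 4; 77 kg remain.
Put 102 kg in truck 5; 48 kg remain.
Put 102 kg in truck 6; 48 kg remain.
Put 20 kg in truck 5; 28 kg remain.
Put 41 kg in truck 6; 7 kg remain.
Put 29 kg in truck 4; 48 kg remain.
Final trucks: [28,21,94] [104,16,27] [25,98,14] [42,31,29] [102,20] [102,41].

6 trucks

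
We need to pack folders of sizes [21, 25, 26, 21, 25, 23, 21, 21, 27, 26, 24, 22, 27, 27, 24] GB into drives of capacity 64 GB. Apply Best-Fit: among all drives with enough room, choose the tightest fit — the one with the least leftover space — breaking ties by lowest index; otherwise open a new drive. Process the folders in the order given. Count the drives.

7 drives

drive 1: place 21 GB, 43 GB left
drive 1: place 25 GB, 18 GB left
drive 2: place 26 GB, 38 GB left
drive 2: place 21 GB, 17 GB left
drive 3: place 25 GB, 39 GB left
drive 3: place 23 GB, 16 GB left
drive 4: place 21 GB, 43 GB left
drive 4: place 21 GB, 22 GB left
drive 5: place 27 GB, 37 GB left
drive 5: place 26 GB, 11 GB left
drive 6: place 24 GB, 40 GB left
drive 4: place 22 GB, 0 GB left
drive 6: place 27 GB, 13 GB left
drive 7: place 27 GB, 37 GB left
drive 7: place 24 GB, 13 GB left
Final drives: [21,25] [26,21] [25,23] [21,21,22] [27,26] [24,27] [27,24].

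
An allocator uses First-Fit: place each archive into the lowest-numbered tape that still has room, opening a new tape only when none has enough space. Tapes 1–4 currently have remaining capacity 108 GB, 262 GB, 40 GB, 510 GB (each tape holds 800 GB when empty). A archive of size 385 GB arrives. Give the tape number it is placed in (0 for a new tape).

4

Tapes with room: tape 4 (510 GB).
The first with room is tape 4.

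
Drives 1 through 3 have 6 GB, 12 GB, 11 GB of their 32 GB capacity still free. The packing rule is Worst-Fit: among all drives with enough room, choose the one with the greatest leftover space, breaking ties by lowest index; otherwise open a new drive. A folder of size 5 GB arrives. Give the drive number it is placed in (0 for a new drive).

2

Drives with room: drive 1 (6 GB), drive 2 (12 GB), drive 3 (11 GB).
Most room is drive 2 with 12 GB free.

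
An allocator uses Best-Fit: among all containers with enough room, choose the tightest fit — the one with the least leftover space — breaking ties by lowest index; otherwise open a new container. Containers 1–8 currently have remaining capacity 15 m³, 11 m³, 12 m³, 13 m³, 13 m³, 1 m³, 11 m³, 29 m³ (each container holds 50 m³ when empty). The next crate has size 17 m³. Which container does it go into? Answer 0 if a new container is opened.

8

Containers with room: container 8 (29 m³).
Tightest fit is container 8 with 29 m³ free.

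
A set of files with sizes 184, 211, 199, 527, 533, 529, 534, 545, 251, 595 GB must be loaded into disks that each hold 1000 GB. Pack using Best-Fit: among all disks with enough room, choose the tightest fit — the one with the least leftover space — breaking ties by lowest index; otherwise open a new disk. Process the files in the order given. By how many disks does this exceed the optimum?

1

Best-Fit: [184,211,199,251] [527] [533] [529] [534] [545] [595] → 7 disks.
6 files exceed 500 GB (half the capacity), and no two of those can share a disk, so at least 6 disks are needed.
An optimal packing achieves that bound: [595,251] [545,211,199] [534,184] [533] [529] [527] → 6 disks.
Excess: 7 − 6 = 1.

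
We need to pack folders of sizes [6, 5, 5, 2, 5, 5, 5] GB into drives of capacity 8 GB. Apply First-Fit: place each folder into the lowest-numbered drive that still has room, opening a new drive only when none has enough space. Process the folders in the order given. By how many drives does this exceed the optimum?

0

First-Fit: [6,2] [5] [5] [5] [5] [5] → 6 drives.
6 folders exceed 4 GB (half the capacity), and no two of those can share a drive, so at least 6 drives are needed.
So 6 is already optimal.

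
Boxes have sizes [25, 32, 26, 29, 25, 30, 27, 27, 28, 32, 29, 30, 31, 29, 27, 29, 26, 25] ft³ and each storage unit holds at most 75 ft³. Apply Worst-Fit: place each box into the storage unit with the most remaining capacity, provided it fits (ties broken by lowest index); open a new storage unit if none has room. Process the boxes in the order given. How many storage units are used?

25 ft³ → storage unit 1 (remaining 50 ft³)
32 ft³ → storage unit 1 (remaining 18 ft³)
26 ft³ → storage unit 2 (remaining 49 ft³)
29 ft³ → storage unit 2 (remaining 20 ft³)
25 ft³ → storage unit 3 (remaining 50 ft³)
30 ft³ → storage unit 3 (remaining 20 ft³)
27 ft³ → storage unit 4 (remaining 48 ft³)
27 ft³ → storage unit 4 (remaining 21 ft³)
28 ft³ → storage unit 5 (remaining 47 ft³)
32 ft³ → storage unit 5 (remaining 15 ft³)
29 ft³ → storage unit 6 (remaining 46 ft³)
30 ft³ → storage unit 6 (remaining 16 ft³)
31 ft³ → storage unit 7 (remaining 44 ft³)
29 ft³ → storage unit 7 (remaining 15 ft³)
27 ft³ → storage unit 8 (remaining 48 ft³)
29 ft³ → storage unit 8 (remaining 19 ft³)
26 ft³ → storage unit 9 (remaining 49 ft³)
25 ft³ → storage unit 9 (remaining 24 ft³)
Final storage units: [25,32] [26,29] [25,30] [27,27] [28,32] [29,30] [31,29] [27,29] [26,25].

9 storage units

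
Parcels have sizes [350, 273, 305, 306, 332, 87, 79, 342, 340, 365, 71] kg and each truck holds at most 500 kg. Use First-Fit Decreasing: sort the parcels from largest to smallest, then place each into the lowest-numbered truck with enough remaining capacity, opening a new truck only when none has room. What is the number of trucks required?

8 trucks

Sorted descending: 365, 350, 342, 340, 332, 306, 305, 273, 87, 79, 71.
Put 365 kg in truck 1; 135 kg remain.
Put 350 kg in truck 2; 150 kg remain.
Put 342 kg in truck 3; 158 kg remain.
Put 340 kg in truck 4; 160 kg remain.
Put 332 kg in truck 5; 168 kg remain.
Put 306 kg in truck 6; 194 kg remain.
Put 305 kg in truck 7; 195 kg remain.
Put 273 kg in truck 8; 227 kg remain.
Put 87 kg in truck 1; 48 kg remain.
Put 79 kg in truck 2; 71 kg remain.
Put 71 kg in truck 2; 0 kg remain.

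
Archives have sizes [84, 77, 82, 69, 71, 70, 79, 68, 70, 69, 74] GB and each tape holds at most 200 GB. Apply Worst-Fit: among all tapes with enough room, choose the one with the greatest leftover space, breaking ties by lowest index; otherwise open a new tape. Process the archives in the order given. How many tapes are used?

84 GB → tape 1 (remaining 116 GB)
77 GB → tape 1 (remaining 39 GB)
82 GB → tape 2 (remaining 118 GB)
69 GB → tape 2 (remaining 49 GB)
71 GB → tape 3 (remaining 129 GB)
70 GB → tape 3 (remaining 59 GB)
79 GB → tape 4 (remaining 121 GB)
68 GB → tape 4 (remaining 53 GB)
70 GB → tape 5 (remaining 130 GB)
69 GB → tape 5 (remaining 61 GB)
74 GB → tape 6 (remaining 126 GB)

6 tapes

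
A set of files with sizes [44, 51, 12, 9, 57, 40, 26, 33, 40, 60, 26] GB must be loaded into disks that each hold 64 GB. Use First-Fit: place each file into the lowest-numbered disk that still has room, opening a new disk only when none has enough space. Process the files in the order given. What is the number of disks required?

8 disks

44 GB → disk 1 (remaining 20 GB)
51 GB → disk 2 (remaining 13 GB)
12 GB → disk 1 (remaining 8 GB)
9 GB → disk 2 (remaining 4 GB)
57 GB → disk 3 (remaining 7 GB)
40 GB → disk 4 (remaining 24 GB)
26 GB → disk 5 (remaining 38 GB)
33 GB → disk 5 (remaining 5 GB)
40 GB → disk 6 (remaining 24 GB)
60 GB → disk 7 (remaining 4 GB)
26 GB → disk 8 (remaining 38 GB)
Final disks: [44,12] [51,9] [57] [40] [26,33] [40] [60] [26].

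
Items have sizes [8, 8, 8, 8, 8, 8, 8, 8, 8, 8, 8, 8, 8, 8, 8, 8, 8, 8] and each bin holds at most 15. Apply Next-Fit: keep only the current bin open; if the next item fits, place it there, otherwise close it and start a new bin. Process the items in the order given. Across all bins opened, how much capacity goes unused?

8 → bin 1 (remaining 7)
8 → bin 2 (remaining 7)
8 → bin 3 (remaining 7)
8 → bin 4 (remaining 7)
8 → bin 5 (remaining 7)
8 → bin 6 (remaining 7)
8 → bin 7 (remaining 7)
8 → bin 8 (remaining 7)
8 → bin 9 (remaining 7)
8 → bin 10 (remaining 7)
8 → bin 11 (remaining 7)
8 → bin 12 (remaining 7)
8 → bin 13 (remaining 7)
8 → bin 14 (remaining 7)
8 → bin 15 (remaining 7)
8 → bin 16 (remaining 7)
8 → bin 17 (remaining 7)
8 → bin 18 (remaining 7)
18 bins × 15 = 270; used 144; unused 126.

126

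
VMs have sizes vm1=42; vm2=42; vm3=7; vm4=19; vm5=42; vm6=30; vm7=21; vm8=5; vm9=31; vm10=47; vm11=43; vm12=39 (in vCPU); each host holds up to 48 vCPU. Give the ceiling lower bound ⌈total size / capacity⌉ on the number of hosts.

8

Total size = 42 + 42 + 7 + 19 + 42 + 30 + 21 + 5 + 31 + 47 + 43 + 39 = 368 vCPU.
⌈368 / 48⌉ = 8.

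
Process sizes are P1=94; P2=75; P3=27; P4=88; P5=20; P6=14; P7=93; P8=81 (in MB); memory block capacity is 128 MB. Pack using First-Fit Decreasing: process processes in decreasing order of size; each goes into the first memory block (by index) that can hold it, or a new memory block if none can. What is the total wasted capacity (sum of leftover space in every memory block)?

Sorted descending: 94, 93, 88, 81, 75, 27, 20, 14.
memory block 1: place 94 MB, 34 MB left
memory block 2: place 93 MB, 35 MB left
memory block 3: place 88 MB, 40 MB left
memory block 4: place 81 MB, 47 MB left
memory block 5: place 75 MB, 53 MB left
memory block 1: place 27 MB, 7 MB left
memory block 2: place 20 MB, 15 MB left
memory block 2: place 14 MB, 1 MB left
5 memory blocks × 128 MB = 640 MB; used 492 MB; unused 148 MB.

148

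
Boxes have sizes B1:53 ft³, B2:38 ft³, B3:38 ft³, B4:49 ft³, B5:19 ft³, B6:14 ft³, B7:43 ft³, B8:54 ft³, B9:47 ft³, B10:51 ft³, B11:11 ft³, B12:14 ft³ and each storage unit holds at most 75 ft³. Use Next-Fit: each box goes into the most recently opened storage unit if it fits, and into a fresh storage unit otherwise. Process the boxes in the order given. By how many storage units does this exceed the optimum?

1

Next-Fit: [53] [38] [38] [49,19] [14,43] [54] [47] [51,11] [14] → 9 storage units.
8 boxes exceed 37.5 ft³ (half the capacity), and no two of those can share a storage unit, so at least 8 storage units are needed.
An optimal packing achieves that bound: [54,19] [53,14] [51,14] [49,11] [47] [43] [38] [38] → 8 storage units.
Excess: 9 − 8 = 1.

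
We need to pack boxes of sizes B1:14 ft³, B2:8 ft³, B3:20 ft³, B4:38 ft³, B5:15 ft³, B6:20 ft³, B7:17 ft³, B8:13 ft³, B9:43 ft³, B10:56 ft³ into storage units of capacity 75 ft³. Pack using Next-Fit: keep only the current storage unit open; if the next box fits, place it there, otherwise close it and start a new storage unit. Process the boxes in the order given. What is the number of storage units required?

4

storage unit 1: place B1 (14 ft³), 61 ft³ left
storage unit 1: place B2 (8 ft³), 53 ft³ left
storage unit 1: place B3 (20 ft³), 33 ft³ left
storage unit 2: place B4 (38 ft³), 37 ft³ left
storage unit 2: place B5 (15 ft³), 22 ft³ left
storage unit 2: place B6 (20 ft³), 2 ft³ left
storage unit 3: place B7 (17 ft³), 58 ft³ left
storage unit 3: place B8 (13 ft³), 45 ft³ left
storage unit 3: place B9 (43 ft³), 2 ft³ left
storage unit 4: place B10 (56 ft³), 19 ft³ left
Final storage units: [14,8,20] [38,15,20] [17,13,43] [56].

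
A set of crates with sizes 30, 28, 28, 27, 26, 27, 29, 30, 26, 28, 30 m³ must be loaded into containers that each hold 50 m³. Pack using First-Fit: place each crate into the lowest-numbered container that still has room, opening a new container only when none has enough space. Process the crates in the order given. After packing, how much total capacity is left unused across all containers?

241

container 1: place 30 m³, 20 m³ left
container 2: place 28 m³, 22 m³ left
container 3: place 28 m³, 22 m³ left
container 4: place 27 m³, 23 m³ left
container 5: place 26 m³, 24 m³ left
container 6: place 27 m³, 23 m³ left
container 7: place 29 m³, 21 m³ left
container 8: place 30 m³, 20 m³ left
container 9: place 26 m³, 24 m³ left
container 10: place 28 m³, 22 m³ left
container 11: place 30 m³, 20 m³ left
11 containers × 50 m³ = 550 m³; used 309 m³; unused 241 m³.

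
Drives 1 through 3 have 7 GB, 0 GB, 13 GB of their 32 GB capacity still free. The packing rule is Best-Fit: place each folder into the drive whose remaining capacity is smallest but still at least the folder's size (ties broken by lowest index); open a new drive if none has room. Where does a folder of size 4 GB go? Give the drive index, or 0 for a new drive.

1

Drives with room: drive 1 (7 GB), drive 3 (13 GB).
Tightest fit is drive 1 with 7 GB free.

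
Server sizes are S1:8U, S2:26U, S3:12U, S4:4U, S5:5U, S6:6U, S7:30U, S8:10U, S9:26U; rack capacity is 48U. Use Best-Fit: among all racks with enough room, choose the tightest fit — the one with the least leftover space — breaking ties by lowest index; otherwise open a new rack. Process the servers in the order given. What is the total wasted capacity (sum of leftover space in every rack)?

S1 (8U) → rack 1 (remaining 40U)
S2 (26U) → rack 1 (remaining 14U)
S3 (12U) → rack 1 (remaining 2U)
S4 (4U) → rack 2 (remaining 44U)
S5 (5U) → rack 2 (remaining 39U)
S6 (6U) → rack 2 (remaining 33U)
S7 (30U) → rack 2 (remaining 3U)
S8 (10U) → rack 3 (remaining 38U)
S9 (26U) → rack 3 (remaining 12U)
3 racks × 48U = 144U; used 127U; unused 17U.

17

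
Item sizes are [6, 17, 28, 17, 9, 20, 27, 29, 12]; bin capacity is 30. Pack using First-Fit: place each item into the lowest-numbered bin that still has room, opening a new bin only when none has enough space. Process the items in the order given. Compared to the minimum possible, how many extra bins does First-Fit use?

1

First-Fit: [6,17] [28] [17,9] [20] [27] [29] [12] → 7 bins.
Total size 165; any packing needs at least ⌈165/30⌉ = 6 bins.
An optimal packing achieves that bound: [29] [28] [27] [20,9] [17,12] [17,6] → 6 bins.
Excess: 7 − 6 = 1.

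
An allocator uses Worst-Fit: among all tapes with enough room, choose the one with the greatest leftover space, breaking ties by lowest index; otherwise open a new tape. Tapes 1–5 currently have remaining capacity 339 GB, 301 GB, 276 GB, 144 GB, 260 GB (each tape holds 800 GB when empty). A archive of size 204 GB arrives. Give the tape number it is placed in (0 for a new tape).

Tapes with room: tape 1 (339 GB), tape 2 (301 GB), tape 3 (276 GB), tape 5 (260 GB).
Most room is tape 1 with 339 GB free.

1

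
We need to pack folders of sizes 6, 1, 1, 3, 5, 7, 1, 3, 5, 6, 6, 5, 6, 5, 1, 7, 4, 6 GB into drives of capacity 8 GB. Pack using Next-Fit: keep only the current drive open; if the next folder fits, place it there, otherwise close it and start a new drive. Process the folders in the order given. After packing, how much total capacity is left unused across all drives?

drive 1: place 6 GB, 2 GB left
drive 1: place 1 GB, 1 GB left
drive 1: place 1 GB, 0 GB left
drive 2: place 3 GB, 5 GB left
drive 2: place 5 GB, 0 GB left
drive 3: place 7 GB, 1 GB left
drive 3: place 1 GB, 0 GB left
drive 4: place 3 GB, 5 GB left
drive 4: place 5 GB, 0 GB left
drive 5: place 6 GB, 2 GB left
drive 6: place 6 GB, 2 GB left
drive 7: place 5 GB, 3 GB left
drive 8: place 6 GB, 2 GB left
drive 9: place 5 GB, 3 GB left
drive 9: place 1 GB, 2 GB left
drive 10: place 7 GB, 1 GB left
drive 11: place 4 GB, 4 GB left
drive 12: place 6 GB, 2 GB left
12 drives × 8 GB = 96 GB; used 78 GB; unused 18 GB.

18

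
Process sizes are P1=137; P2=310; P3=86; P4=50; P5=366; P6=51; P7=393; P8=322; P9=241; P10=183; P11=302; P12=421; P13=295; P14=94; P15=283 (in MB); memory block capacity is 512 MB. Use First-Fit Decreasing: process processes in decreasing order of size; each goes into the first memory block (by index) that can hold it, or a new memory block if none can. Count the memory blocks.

Sorted descending: 421, 393, 366, 322, 310, 302, 295, 283, 241, 183, 137, 94, 86, 51, 50.
Put 421 MB in memory block 1; 91 MB remain.
Put 393 MB in memory block 2; 119 MB remain.
Put 366 MB in memory block 3; 146 MB remain.
Put 322 MB in memory block 4; 190 MB remain.
Put 310 MB in memory block 5; 202 MB remain.
Put 302 MB in memory block 6; 210 MB remain.
Put 295 MB in memory block 7; 217 MB remain.
Put 283 MB in memory block 8; 229 MB remain.
Put 241 MB in memory block 9; 271 MB remain.
Put 183 MB in memory block 4; 7 MB remain.
Put 137 MB in memory block 3; 9 MB remain.
Put 94 MB in memory block 2; 25 MB remain.
Put 86 MB in memory block 1; 5 MB remain.
Put 51 MB in memory block 5; 151 MB remain.
Put 50 MB in memory block 5; 101 MB remain.

9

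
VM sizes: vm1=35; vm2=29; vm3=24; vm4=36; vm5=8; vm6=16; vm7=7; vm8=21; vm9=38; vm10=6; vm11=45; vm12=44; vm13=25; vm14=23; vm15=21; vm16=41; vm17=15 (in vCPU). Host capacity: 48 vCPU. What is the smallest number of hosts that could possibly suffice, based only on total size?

10

Total size = 35 + 29 + 24 + 36 + 8 + 16 + 7 + 21 + 38 + 6 + 45 + 44 + 25 + 23 + 21 + 41 + 15 = 434 vCPU.
⌈434 / 48⌉ = 10.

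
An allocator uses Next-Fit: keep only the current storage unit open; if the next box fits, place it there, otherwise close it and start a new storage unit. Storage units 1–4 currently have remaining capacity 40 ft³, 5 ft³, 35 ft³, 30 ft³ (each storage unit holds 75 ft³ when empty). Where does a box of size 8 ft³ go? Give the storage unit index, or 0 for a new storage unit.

Next-Fit only looks at storage unit 4, which has 30 ft³ free.
8 ft³ fits there.

4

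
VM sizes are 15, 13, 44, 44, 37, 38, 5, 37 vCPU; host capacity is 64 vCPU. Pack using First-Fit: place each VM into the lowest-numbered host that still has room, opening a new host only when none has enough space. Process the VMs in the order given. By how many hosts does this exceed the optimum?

First-Fit: [15,13,5] [44] [44] [37] [38] [37] → 6 hosts.
5 VMs exceed 32 vCPU (half the capacity), and no two of those can share a host, so at least 5 hosts are needed.
An optimal packing achieves that bound: [44,15,5] [44,13] [38] [37] [37] → 5 hosts.
Excess: 6 − 5 = 1.

1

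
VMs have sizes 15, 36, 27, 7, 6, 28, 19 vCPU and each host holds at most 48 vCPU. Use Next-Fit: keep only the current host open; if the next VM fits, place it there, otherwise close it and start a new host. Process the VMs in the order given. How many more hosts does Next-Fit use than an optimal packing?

Next-Fit: [15] [36] [27,7,6] [28,19] → 4 hosts.
Total size 138 vCPU; any packing needs at least ⌈138/48⌉ = 3 hosts.
An optimal packing achieves that bound: [36,7] [28,19] [27,15,6] → 3 hosts.
Excess: 4 − 3 = 1.

1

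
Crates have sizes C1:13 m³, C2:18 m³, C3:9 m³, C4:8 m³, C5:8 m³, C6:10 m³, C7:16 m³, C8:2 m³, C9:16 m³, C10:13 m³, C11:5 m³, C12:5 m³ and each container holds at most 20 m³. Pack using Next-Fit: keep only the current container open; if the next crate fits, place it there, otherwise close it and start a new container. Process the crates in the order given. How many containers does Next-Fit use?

8

Put C1 (13 m³) in container 1; 7 m³ remain.
Put C2 (18 m³) in container 2; 2 m³ remain.
Put C3 (9 m³) in container 3; 11 m³ remain.
Put C4 (8 m³) in container 3; 3 m³ remain.
Put C5 (8 m³) in container 4; 12 m³ remain.
Put C6 (10 m³) in container 4; 2 m³ remain.
Put C7 (16 m³) in container 5; 4 m³ remain.
Put C8 (2 m³) in container 5; 2 m³ remain.
Put C9 (16 m³) in container 6; 4 m³ remain.
Put C10 (13 m³) in container 7; 7 m³ remain.
Put C11 (5 m³) in container 7; 2 m³ remain.
Put C12 (5 m³) in container 8; 15 m³ remain.
Final containers: [13] [18] [9,8] [8,10] [16,2] [16] [13,5] [5].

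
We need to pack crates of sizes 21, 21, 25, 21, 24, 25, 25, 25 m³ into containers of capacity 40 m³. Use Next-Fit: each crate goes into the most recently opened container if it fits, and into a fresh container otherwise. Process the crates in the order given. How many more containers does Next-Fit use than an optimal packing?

0

Next-Fit: [21] [21] [25] [21] [24] [25] [25] [25] → 8 containers.
8 crates exceed 20 m³ (half the capacity), and no two of those can share a container, so at least 8 containers are needed.
So 8 is already optimal.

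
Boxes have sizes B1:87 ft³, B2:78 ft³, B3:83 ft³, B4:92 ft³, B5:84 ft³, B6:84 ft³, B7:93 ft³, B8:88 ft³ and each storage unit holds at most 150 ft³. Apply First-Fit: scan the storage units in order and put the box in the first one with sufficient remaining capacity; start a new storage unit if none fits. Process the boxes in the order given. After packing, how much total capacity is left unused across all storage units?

B1 (87 ft³) → storage unit 1 (remaining 63 ft³)
B2 (78 ft³) → storage unit 2 (remaining 72 ft³)
B3 (83 ft³) → storage unit 3 (remaining 67 ft³)
B4 (92 ft³) → storage unit 4 (remaining 58 ft³)
B5 (84 ft³) → storage unit 5 (remaining 66 ft³)
B6 (84 ft³) → storage unit 6 (remaining 66 ft³)
B7 (93 ft³) → storage unit 7 (remaining 57 ft³)
B8 (88 ft³) → storage unit 8 (remaining 62 ft³)
8 storage units × 150 ft³ = 1200 ft³; used 689 ft³; unused 511 ft³.

511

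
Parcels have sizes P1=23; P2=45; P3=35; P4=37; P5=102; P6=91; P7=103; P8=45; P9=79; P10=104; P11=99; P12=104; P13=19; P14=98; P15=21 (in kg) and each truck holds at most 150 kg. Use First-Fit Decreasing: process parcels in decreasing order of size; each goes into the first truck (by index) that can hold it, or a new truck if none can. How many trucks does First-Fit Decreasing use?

8

Sorted descending: 104, 104, 103, 102, 99, 98, 91, 79, 45, 45, 37, 35, 23, 21, 19.
truck 1: place 104 kg, 46 kg left
truck 2: place 104 kg, 46 kg left
truck 3: place 103 kg, 47 kg left
truck 4: place 102 kg, 48 kg left
truck 5: place 99 kg, 51 kg left
truck 6: place 98 kg, 52 kg left
truck 7: place 91 kg, 59 kg left
truck 8: place 79 kg, 71 kg left
truck 1: place 45 kg, 1 kg left
truck 2: place 45 kg, 1 kg left
truck 3: place 37 kg, 10 kg left
truck 4: place 35 kg, 13 kg left
truck 5: place 23 kg, 28 kg left
truck 5: place 21 kg, 7 kg left
truck 6: place 19 kg, 33 kg left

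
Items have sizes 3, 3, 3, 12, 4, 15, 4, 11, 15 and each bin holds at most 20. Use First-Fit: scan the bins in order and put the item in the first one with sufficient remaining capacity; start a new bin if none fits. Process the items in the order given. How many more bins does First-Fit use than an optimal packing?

First-Fit: [3,3,3,4,4] [12] [15] [11] [15] → 5 bins.
Total size 70; any packing needs at least ⌈70/20⌉ = 4 bins.
An optimal packing achieves that bound: [15,4] [15,4] [12,3,3] [11,3] → 4 bins.
Excess: 5 − 4 = 1.

1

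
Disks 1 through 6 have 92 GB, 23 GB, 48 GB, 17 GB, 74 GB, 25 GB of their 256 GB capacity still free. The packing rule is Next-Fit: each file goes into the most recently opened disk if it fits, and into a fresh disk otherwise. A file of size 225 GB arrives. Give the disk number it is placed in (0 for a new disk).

0

Next-Fit only looks at disk 6, which has 25 GB free.
225 GB does not fit, so a new disk is opened.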